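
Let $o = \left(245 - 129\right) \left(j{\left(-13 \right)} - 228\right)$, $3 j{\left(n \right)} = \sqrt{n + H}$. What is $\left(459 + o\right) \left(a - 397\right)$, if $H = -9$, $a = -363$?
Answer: $19751640 - \frac{88160 i \sqrt{22}}{3} \approx 1.9752 \cdot 10^{7} - 1.3784 \cdot 10^{5} i$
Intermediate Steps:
$j{\left(n \right)} = \frac{\sqrt{-9 + n}}{3}$ ($j{\left(n \right)} = \frac{\sqrt{n - 9}}{3} = \frac{\sqrt{-9 + n}}{3}$)
$o = -26448 + \frac{116 i \sqrt{22}}{3}$ ($o = \left(245 - 129\right) \left(\frac{\sqrt{-9 - 13}}{3} - 228\right) = 116 \left(\frac{\sqrt{-22}}{3} - 228\right) = 116 \left(\frac{i \sqrt{22}}{3} - 228\right) = 116 \left(-228 + \frac{i \sqrt{22}}{3}\right) = -26448 + \frac{116 i \sqrt{22}}{3} \approx -26448.0 + 181.36 i$)
$\left(459 + o\right) \left(a - 397\right) = \left(459 - \left(26448 - \frac{116 i \sqrt{22}}{3}\right)\right) \left(-363 - 397\right) = \left(-25989 + \frac{116 i \sqrt{22}}{3}\right) \left(-760\right) = 19751640 - \frac{88160 i \sqrt{22}}{3}$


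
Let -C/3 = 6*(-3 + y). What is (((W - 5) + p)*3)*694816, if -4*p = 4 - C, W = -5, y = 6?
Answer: -51068976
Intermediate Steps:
C = -54 (C = -18*(-3 + 6) = -18*3 = -3*18 = -54)
p = -29/2 (p = -(4 - 1*(-54))/4 = -(4 + 54)/4 = -¼*58 = -29/2 ≈ -14.500)
(((W - 5) + p)*3)*694816 = (((-5 - 5) - 29/2)*3)*694816 = ((-10 - 29/2)*3)*694816 = -49/2*3*694816 = -147/2*694816 = -51068976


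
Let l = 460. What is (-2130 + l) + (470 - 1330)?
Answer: -2530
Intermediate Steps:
(-2130 + l) + (470 - 1330) = (-2130 + 460) + (470 - 1330) = -1670 - 860 = -2530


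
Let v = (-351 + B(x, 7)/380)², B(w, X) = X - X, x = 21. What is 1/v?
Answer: 1/123201 ≈ 8.1168e-6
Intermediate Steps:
B(w, X) = 0
v = 123201 (v = (-351 + 0/380)² = (-351 + 0*(1/380))² = (-351 + 0)² = (-351)² = 123201)
1/v = 1/123201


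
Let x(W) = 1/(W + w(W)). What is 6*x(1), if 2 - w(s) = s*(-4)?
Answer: 6/7 ≈ 0.85714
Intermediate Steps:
w(s) = 2 + 4*s (w(s) = 2 - s*(-4) = 2 - (-4)*s = 2 + 4*s)
x(W) = 1/(2 + 5*W) (x(W) = 1/(W + (2 + 4*W)) = 1/(2 + 5*W))
6*x(1) = 6/(2 + 5*1) = 6/(2 + 5) = 6/7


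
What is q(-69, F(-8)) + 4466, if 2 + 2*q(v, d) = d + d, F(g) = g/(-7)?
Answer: 31263/7 ≈ 4466.1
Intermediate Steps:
F(g) = -g/7 (F(g) = g*(-1/7) = -g/7)
q(v, d) = -1 + d (q(v, d) = -1 + (d + d)/2 = -1 + (2*d)/2 = -1 + d)
q(-69, F(-8)) + 4466 = (-1 - 1/7*(-8)) + 4466 = (-1 + 8/7) + 4466 = 1/7 + 4466 = 31263/7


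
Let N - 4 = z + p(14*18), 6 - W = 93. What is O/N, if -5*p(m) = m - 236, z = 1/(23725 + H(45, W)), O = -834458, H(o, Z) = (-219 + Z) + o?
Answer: -97898612560/93861 ≈ -1.0430e+6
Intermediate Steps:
W = -87 (W = 6 - 1*93 = 6 - 93 = -87)
H(o, Z) = -219 + Z + o
z = 1/23464 (z = 1/(23725 + (-219 - 87 + 45)) = 1/(23725 - 261) = 1/23464 ≈ 4.2618e-5)
p(m) = 236/5 - m/5 (p(m) = -(m - 236)/5 = -(-236 + m)/5 = 236/5 - m/5)
N = 93861/117320 (N = 4 + (1/23464 + (236/5 - 14*18/5)) = 4 + (1/23464 + (236/5 - 1/5*252)) = 4 + (1/23464 + (236/5 - 252/5)) = 4 + (1/23464 - 16/5) = 4 - 375419/117320 = 93861/117320 ≈ 0.80004)
O/N = -834458/93861/117320 = -834458*117320/93861 = -97898612560/93861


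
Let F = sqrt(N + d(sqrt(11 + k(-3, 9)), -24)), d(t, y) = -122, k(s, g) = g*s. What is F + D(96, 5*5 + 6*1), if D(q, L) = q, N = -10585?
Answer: 96 + I*sqrt(10707) ≈ 96.0 + 103.47*I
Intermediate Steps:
F = I*sqrt(10707) (F = sqrt(-10585 - 122) = sqrt(-10707) = I*sqrt(10707) ≈ 103.47*I)
F + D(96, 5*5 + 6*1) = I*sqrt(10707) + 96 = 96 + I*sqrt(10707)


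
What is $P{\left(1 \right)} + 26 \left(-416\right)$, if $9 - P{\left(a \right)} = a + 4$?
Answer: $-10812$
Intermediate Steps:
$P{\left(a \right)} = 5 - a$ ($P{\left(a \right)} = 9 - \left(a + 4\right) = 9 - \left(4 + a\right) = 5 - a$)
$P{\left(1 \right)} + 26 \left(-416\right) = \left(5 - 1\right) + 26 \left(-416\right) = \left(5 - 1\right) - 10816 = 4 - 10816 = -10812$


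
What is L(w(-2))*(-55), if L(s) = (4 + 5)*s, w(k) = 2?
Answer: -990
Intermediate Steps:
L(s) = 9*s
L(w(-2))*(-55) = (9*2)*(-55) = 18*(-55) = -990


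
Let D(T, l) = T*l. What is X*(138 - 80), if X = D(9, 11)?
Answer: 5742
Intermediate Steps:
X = 99 (X = 9*11 = 99)
X*(138 - 80) = 99*(138 - 80) = 99*58 = 5742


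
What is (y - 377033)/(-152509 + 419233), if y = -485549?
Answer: -431291/133362 ≈ -3.2340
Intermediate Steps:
(y - 377033)/(-152509 + 419233) = (-485549 - 377033)/(-152509 + 419233) = -862582/266724 = -862582*1/266724 = -431291/133362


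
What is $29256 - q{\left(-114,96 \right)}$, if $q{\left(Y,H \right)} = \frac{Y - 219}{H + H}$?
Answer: $\frac{1872495}{64} \approx 29258.0$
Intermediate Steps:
$q{\left(Y,H \right)} = \frac{-219 + Y}{2 H}$
$29256 - q{\left(-114,96 \right)} = 29256 - \frac{-219 - 114}{2 \cdot 96} = 29256 - \frac{1}{2} \cdot \frac{1}{96} \left(-333\right) = 29256 - - \frac{111}{64} = 29256 + \frac{111}{64} = \frac{1872495}{64}$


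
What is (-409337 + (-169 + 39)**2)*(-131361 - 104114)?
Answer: 92409102575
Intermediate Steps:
(-409337 + (-169 + 39)**2)*(-131361 - 104114) = (-409337 + (-130)**2)*(-235475) = (-409337 + 16900)*(-235475) = -392437*(-235475) = 92409102575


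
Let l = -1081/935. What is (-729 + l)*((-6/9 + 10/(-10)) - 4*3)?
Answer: 27990536/2805 ≈ 9978.8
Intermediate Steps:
l = -1081/935 (l = -1081*1/935 = -1081/935 ≈ -1.1561)
(-729 + l)*((-6/9 + 10/(-10)) - 4*3) = (-729 - 1081/935)*((-6/9 + 10/(-10)) - 4*3) = -682696*((-6*1/9 + 10*(-1/10)) - 12)/935 = -682696*((-2/3 - 1) - 12)/935 = -682696*(-5/3 - 12)/935 = -682696/935*(-41/3) = 27990536/2805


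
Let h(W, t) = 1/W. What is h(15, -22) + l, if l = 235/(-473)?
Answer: -3052/7095 ≈ -0.43016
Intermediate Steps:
l = -235/473 (l = 235*(-1/473) = -235/473 ≈ -0.49683)
h(15, -22) + l = 1/15 - 235/473 = -3052/7095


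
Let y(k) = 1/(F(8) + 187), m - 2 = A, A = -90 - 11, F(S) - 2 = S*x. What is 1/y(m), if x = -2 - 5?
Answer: 133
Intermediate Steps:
x = -7
F(S) = 2 - 7*S (F(S) = 2 + S*(-7) = 2 - 7*S)
A = -101
m = -99 (m = 2 - 101 = -99)
y(k) = 1/133 (y(k) = 1/((2 - 7*8) + 187) = 1/((2 - 56) + 187) = 1/(-54 + 187) = 1/133)
1/y(m) = 1/(1/133) = 133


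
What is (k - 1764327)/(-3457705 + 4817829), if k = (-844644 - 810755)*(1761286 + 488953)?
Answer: -931261288672/340031 ≈ -2.7388e+6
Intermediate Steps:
k = -3725043390361 (k = -1655399*2250239 = -3725043390361)
(k - 1764327)/(-3457705 + 4817829) = (-3725043390361 - 1764327)/(-3457705 + 4817829) = -3725045154688/1360124 = -3725045154688*1/1360124 = -931261288672/340031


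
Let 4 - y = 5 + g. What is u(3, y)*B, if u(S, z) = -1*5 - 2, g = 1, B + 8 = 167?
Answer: -1113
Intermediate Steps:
B = 159 (B = -8 + 167 = 159)
y = -2 (y = 4 - (5 + 1) = 4 - 1*6 = 4 - 6 = -2)
u(S, z) = -7 (u(S, z) = -5 - 2 = -7)
u(3, y)*B = -7*159 = -1113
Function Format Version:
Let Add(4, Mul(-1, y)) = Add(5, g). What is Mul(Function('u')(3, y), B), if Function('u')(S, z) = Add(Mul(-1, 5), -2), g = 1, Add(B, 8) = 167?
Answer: -1113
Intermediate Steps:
B = 159 (B = Add(-8, 167) = 159)
y = -2 (y = Add(4, Mul(-1, Add(5, 1))) = Add(4, Mul(-1, 6)) = Add(4, -6) = -2)
Function('u')(S, z) = -7 (Function('u')(S, z) = Add(-5, -2) = -7)
Mul(Function('u')(3, y), B) = Mul(-7, 159) = -1113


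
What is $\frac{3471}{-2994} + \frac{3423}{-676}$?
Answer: $- \frac{2099143}{337324} \approx -6.2229$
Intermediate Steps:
$\frac{3471}{-2994} + \frac{3423}{-676} = 3471 \left(- \frac{1}{2994}\right) + 3423 \left(- \frac{1}{676}\right) = - \frac{1157}{998} - \frac{3423}{676} = - \frac{2099143}{337324}$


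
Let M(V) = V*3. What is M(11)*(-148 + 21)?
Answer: -4191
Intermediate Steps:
M(V) = 3*V
M(11)*(-148 + 21) = (3*11)*(-148 + 21) = 33*(-127) = -4191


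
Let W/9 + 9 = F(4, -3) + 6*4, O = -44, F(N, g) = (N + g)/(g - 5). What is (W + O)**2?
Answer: 516961/64 ≈ 8077.5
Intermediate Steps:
F(N, g) = (N + g)/(-5 + g)
W = 1071/8 (W = -81 + 9*((4 - 3)/(-5 - 3) + 6*4) = -81 + 9*(1/(-8) + 24) = -81 + 9*(-1/8*1 + 24) = -81 + 9*(-1/8 + 24) = -81 + 9*(191/8) = -81 + 1719/8 = 1071/8 ≈ 133.88)
(W + O)**2 = (1071/8 - 44)**2 = (719/8)**2 = 516961/64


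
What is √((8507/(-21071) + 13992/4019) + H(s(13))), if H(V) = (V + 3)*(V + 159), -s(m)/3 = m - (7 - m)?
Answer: I*√39478214049305926057/84684349 ≈ 74.195*I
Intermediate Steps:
s(m) = 21 - 6*m (s(m) = -3*(m - (7 - m)) = -3*(m + (-7 + m)) = -3*(-7 + 2*m) = 21 - 6*m)
H(V) = (3 + V)*(159 + V)
√((8507/(-21071) + 13992/4019) + H(s(13))) = √((8507/(-21071) + 13992/4019) + (477 + (21 - 6*13)² + 162*(21 - 6*13))) = √((8507*(-1/21071) + 13992*(1/4019)) + (477 + (21 - 78)² + 162*(21 - 78))) = √((-8507/21071 + 13992/4019) + (477 + (-57)² + 162*(-57))) = √(260635799/84684349 + (477 + 3249 - 9234)) = √(260635799/84684349 - 5508) = √(-466180758493/84684349) = I*√39478214049305926057/84684349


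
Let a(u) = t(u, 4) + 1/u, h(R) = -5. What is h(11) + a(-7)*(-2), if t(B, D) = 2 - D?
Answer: -5/7 ≈ -0.71429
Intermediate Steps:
a(u) = -2 + 1/u (a(u) = (2 - 1*4) + 1/u = (2 - 4) + 1/u = -2 + 1/u)
h(11) + a(-7)*(-2) = -5 + (-2 + 1/(-7))*(-2) = -5 + (-2 - ⅐)*(-2) = -5 - 15/7*(-2) = -5 + 30/7 = -5/7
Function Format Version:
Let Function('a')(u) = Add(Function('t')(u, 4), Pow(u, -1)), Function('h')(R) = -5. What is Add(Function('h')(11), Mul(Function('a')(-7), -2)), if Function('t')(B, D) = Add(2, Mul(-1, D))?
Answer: Rational(-5, 7) ≈ -0.71429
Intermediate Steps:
Function('a')(u) = Add(-2, Pow(u, -1)) (Function('a')(u) = Add(Add(2, Mul(-1, 4)), Pow(u, -1)) = Add(Add(2, -4), Pow(u, -1)) = Add(-2, Pow(u, -1)))
Add(Function('h')(11), Mul(Function('a')(-7), -2)) = Add(-5, Mul(Add(-2, Pow(-7, -1)), -2)) = Add(-5, Mul(Add(-2, Rational(-1, 7)), -2)) = Add(-5, Mul(Rational(-15, 7), -2)) = Add(-5, Rational(30, 7)) = Rational(-5, 7)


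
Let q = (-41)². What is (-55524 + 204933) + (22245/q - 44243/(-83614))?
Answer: 21002136381719/140555134 ≈ 1.4942e+5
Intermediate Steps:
q = 1681
(-55524 + 204933) + (22245/q - 44243/(-83614)) = (-55524 + 204933) + (22245/1681 - 44243/(-83614)) = 149409 + (22245*(1/1681) - 44243*(-1/83614)) = 149409 + (22245/1681 + 44243/83614) = 149409 + 1934365913/140555134 = 21002136381719/140555134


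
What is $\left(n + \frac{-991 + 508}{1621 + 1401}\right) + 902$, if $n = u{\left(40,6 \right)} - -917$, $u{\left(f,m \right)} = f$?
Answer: $\frac{5617415}{3022} \approx 1858.8$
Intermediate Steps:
$n = 957$ ($n = 40 - -917 = 40 + 917 = 957$)
$\left(n + \frac{-991 + 508}{1621 + 1401}\right) + 902 = \left(957 + \frac{-991 + 508}{1621 + 1401}\right) + 902 = \left(957 - \frac{483}{3022}\right) + 902 = \frac{2891571}{3022} + 902 = \frac{5617415}{3022}$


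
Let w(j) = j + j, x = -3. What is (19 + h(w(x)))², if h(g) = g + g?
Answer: 49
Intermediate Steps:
w(j) = 2*j
h(g) = 2*g
(19 + h(w(x)))² = (19 + 2*(2*(-3)))² = (19 + 2*(-6))² = (19 - 12)² = 7² = 49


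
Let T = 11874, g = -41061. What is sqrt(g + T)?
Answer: 3*I*sqrt(3243) ≈ 170.84*I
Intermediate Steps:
sqrt(g + T) = sqrt(-41061 + 11874) = sqrt(-29187) = 3*I*sqrt(3243)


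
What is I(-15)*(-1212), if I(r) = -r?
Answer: -18180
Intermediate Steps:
I(-15)*(-1212) = -1*(-15)*(-1212) = 15*(-1212) = -18180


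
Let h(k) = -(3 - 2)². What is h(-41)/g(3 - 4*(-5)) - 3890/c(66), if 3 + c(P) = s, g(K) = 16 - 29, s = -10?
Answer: 3891/13 ≈ 299.31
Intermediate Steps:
h(k) = -1 (h(k) = -1*1² = -1*1 = -1)
g(K) = -13
c(P) = -13 (c(P) = -3 - 10 = -13)
h(-41)/g(3 - 4*(-5)) - 3890/c(66) = -1/(-13) - 3890/(-13) = -1*(-1/13) - 3890*(-1/13) = 1/13 + 3890/13 = 3891/13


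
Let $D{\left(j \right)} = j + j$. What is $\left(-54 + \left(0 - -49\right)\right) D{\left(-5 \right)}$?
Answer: $50$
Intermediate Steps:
$D{\left(j \right)} = 2 j$
$\left(-54 + \left(0 - -49\right)\right) D{\left(-5 \right)} = \left(-54 + \left(0 - -49\right)\right) 2 \left(-5\right) = \left(-54 + \left(0 + 49\right)\right) \left(-10\right) = \left(-54 + 49\right) \left(-10\right) = \left(-5\right) \left(-10\right) = 50$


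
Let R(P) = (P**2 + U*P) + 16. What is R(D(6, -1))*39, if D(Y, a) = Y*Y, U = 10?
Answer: 65208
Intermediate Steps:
D(Y, a) = Y**2
R(P) = 16 + P**2 + 10*P (R(P) = (P**2 + 10*P) + 16 = 16 + P**2 + 10*P)
R(D(6, -1))*39 = (16 + (6**2)**2 + 10*6**2)*39 = (16 + 36**2 + 10*36)*39 = (16 + 1296 + 360)*39 = 1672*39 = 65208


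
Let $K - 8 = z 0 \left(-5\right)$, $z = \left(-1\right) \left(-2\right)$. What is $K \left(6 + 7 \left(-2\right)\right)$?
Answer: $-64$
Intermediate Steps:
$z = 2$
$K = 8$ ($K = 8 + 2 \cdot 0 \left(-5\right) = 8 + 0 \left(-5\right) = 8 + 0 = 8$)
$K \left(6 + 7 \left(-2\right)\right) = 8 \left(6 + 7 \left(-2\right)\right) = 8 \left(6 - 14\right) = 8 \left(-8\right) = -64$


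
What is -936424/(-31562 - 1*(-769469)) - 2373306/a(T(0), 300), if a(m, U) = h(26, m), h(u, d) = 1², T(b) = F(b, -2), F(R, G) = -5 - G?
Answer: -1751280046966/737907 ≈ -2.3733e+6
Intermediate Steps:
T(b) = -3 (T(b) = -5 - 1*(-2) = -5 + 2 = -3)
h(u, d) = 1
a(m, U) = 1
-936424/(-31562 - 1*(-769469)) - 2373306/a(T(0), 300) = -936424/(-31562 - 1*(-769469)) - 2373306/1 = -936424/(-31562 + 769469) - 2373306*1 = -936424/737907 - 2373306 = -1751280046966/737907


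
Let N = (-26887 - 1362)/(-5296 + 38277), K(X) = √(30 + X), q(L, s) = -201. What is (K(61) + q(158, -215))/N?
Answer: 509937/2173 - 2537*√91/2173 ≈ 223.53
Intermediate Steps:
N = -2173/2537 (N = -28249/32981 = -28249*1/32981 = -2173/2537 ≈ -0.85652)
(K(61) + q(158, -215))/N = (√(30 + 61) - 201)/(-2173/2537) = (√91 - 201)*(-2537/2173) = (-201 + √91)*(-2537/2173) = 509937/2173 - 2537*√91/2173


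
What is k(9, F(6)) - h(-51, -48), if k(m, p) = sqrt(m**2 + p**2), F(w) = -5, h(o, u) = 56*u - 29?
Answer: 2717 + sqrt(106) ≈ 2727.3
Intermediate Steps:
h(o, u) = -29 + 56*u
k(9, F(6)) - h(-51, -48) = sqrt(9**2 + (-5)**2) - (-29 + 56*(-48)) = sqrt(81 + 25) - (-29 - 2688) = sqrt(106) - 1*(-2717) = sqrt(106) + 2717 = 2717 + sqrt(106)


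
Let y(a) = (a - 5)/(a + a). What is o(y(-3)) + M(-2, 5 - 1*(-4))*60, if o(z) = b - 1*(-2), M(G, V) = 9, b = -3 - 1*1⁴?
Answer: 538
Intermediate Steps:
y(a) = (-5 + a)/(2*a) (y(a) = (-5 + a)/((2*a)) = (-5 + a)*(1/(2*a)) = (-5 + a)/(2*a))
b = -4 (b = -3 - 1*1 = -3 - 1 = -4)
o(z) = -2 (o(z) = -4 - 1*(-2) = -4 + 2 = -2)
o(y(-3)) + M(-2, 5 - 1*(-4))*60 = -2 + 9*60 = -2 + 540 = 538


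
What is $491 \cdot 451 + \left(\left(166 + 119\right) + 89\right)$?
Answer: $221815$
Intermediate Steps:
$491 \cdot 451 + \left(\left(166 + 119\right) + 89\right) = 221441 + \left(285 + 89\right) = 221441 + 374 = 221815$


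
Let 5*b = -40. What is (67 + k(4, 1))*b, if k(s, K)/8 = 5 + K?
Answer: -920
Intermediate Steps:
b = -8 (b = (⅕)*(-40) = -8)
k(s, K) = 40 + 8*K (k(s, K) = 8*(5 + K) = 40 + 8*K)
(67 + k(4, 1))*b = (67 + (40 + 8*1))*(-8) = (67 + (40 + 8))*(-8) = (67 + 48)*(-8) = 115*(-8) = -920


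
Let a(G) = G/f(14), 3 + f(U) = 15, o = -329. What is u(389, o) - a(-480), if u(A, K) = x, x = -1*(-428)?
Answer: 468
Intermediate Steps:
f(U) = 12 (f(U) = -3 + 15 = 12)
x = 428
u(A, K) = 428
a(G) = G/12
u(389, o) - a(-480) = 428 - (-480)/12 = 428 - 1*(-40) = 428 + 40 = 468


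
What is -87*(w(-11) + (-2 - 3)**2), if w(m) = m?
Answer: -1218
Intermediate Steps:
-87*(w(-11) + (-2 - 3)**2) = -87*(-11 + (-2 - 3)**2) = -87*(-11 + (-5)**2) = -87*(-11 + 25) = -87*14 = -1218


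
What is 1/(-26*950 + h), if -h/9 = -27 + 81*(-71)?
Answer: 1/27302 ≈ 3.6627e-5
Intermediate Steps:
h = 52002 (h = -9*(-27 + 81*(-71)) = -9*(-27 - 5751) = -9*(-5778) = 52002)
1/(-26*950 + h) = 1/(-26*950 + 52002) = 1/(-24700 + 52002) = 1/27302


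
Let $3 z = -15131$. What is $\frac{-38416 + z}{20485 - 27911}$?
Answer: $\frac{130379}{22278} \approx 5.8524$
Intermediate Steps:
$z = - \frac{15131}{3}$ ($z = \frac{1}{3} \left(-15131\right) = - \frac{15131}{3} \approx -5043.7$)
$\frac{-38416 + z}{20485 - 27911} = \frac{-38416 - \frac{15131}{3}}{20485 - 27911} = - \frac{130379}{3 \left(-7426\right)} = \left(- \frac{130379}{3}\right) \left(- \frac{1}{7426}\right) = \frac{130379}{22278}$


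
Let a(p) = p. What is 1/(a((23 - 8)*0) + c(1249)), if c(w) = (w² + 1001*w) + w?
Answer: 1/2811499 ≈ 3.5568e-7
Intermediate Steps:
c(w) = w² + 1002*w
1/(a((23 - 8)*0) + c(1249)) = 1/((23 - 8)*0 + 1249*(1002 + 1249)) = 1/(15*0 + 1249*2251) = 1/(0 + 2811499) = 1/2811499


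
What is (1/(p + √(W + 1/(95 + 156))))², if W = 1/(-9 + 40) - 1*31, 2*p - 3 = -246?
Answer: 242175844/(1890783 - 2*I*√1874668549)² ≈ 6.7316e-5 + 6.1789e-6*I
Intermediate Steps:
p = -243/2 (p = 3/2 + (½)*(-246) = 3/2 - 123 = -243/2 ≈ -121.50)
W = -960/31 (W = 1/31 - 31 = -960/31 ≈ -30.968)
(1/(p + √(W + 1/(95 + 156))))² = (1/(-243/2 + √(-960/31 + 1/(95 + 156))))² = (1/(-243/2 + √(-960/31 + 1/251)))² = (1/(-243/2 + √(-240929/7781)))² = (1/(-243/2 + I*√1874668549/7781))² = (-243/2 + I*√1874668549/7781)⁻²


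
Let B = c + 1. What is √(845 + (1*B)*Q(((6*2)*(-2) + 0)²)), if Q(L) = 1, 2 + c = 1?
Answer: 13*√5 ≈ 29.069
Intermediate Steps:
c = -1 (c = -2 + 1 = -1)
B = 0 (B = -1 + 1 = 0)
√(845 + (1*B)*Q(((6*2)*(-2) + 0)²)) = √(845 + (1*0)*1) = √(845 + 0*1) = √(845 + 0) = √845 = 13*√5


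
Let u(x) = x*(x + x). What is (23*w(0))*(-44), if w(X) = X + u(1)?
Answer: -2024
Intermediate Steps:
u(x) = 2*x² (u(x) = x*(2*x) = 2*x²)
w(X) = 2 + X (w(X) = X + 2*1² = X + 2*1 = X + 2 = 2 + X)
(23*w(0))*(-44) = (23*(2 + 0))*(-44) = (23*2)*(-44) = 46*(-44) = -2024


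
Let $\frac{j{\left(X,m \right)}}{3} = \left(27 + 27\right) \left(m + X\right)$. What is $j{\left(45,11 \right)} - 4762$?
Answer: $4310$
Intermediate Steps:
$j{\left(X,m \right)} = 162 X + 162 m$ ($j{\left(X,m \right)} = 3 \left(27 + 27\right) \left(m + X\right) = 3 \cdot 54 \left(X + m\right) = 3 \left(54 X + 54 m\right) = 162 X + 162 m$)
$j{\left(45,11 \right)} - 4762 = \left(162 \cdot 45 + 162 \cdot 11\right) - 4762 = \left(7290 + 1782\right) - 4762 = 9072 - 4762 = 4310$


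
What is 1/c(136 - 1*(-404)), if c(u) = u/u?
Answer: 1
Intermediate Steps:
c(u) = 1
1/c(136 - 1*(-404)) = 1/1 = 1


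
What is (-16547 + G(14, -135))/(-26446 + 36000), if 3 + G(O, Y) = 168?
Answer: -8191/4777 ≈ -1.7147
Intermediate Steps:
G(O, Y) = 165 (G(O, Y) = -3 + 168 = 165)
(-16547 + G(14, -135))/(-26446 + 36000) = (-16547 + 165)/(-26446 + 36000) = -16382/9554 = -16382*1/9554 = -8191/4777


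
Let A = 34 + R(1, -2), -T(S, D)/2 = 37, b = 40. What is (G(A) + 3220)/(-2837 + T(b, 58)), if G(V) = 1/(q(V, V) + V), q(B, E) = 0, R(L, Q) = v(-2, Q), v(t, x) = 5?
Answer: -125581/113529 ≈ -1.1062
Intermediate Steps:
T(S, D) = -74 (T(S, D) = -2*37 = -74)
R(L, Q) = 5
A = 39 (A = 34 + 5 = 39)
G(V) = 1/V (G(V) = 1/(0 + V) = 1/V)
(G(A) + 3220)/(-2837 + T(b, 58)) = (1/39 + 3220)/(-2837 - 74) = (1/39 + 3220)/(-2911) = (125581/39)*(-1/2911) = -125581/113529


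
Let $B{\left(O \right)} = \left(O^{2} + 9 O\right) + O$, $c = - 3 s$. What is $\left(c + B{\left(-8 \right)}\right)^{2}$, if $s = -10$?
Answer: $196$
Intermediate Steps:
$c = 30$ ($c = \left(-3\right) \left(-10\right) = 30$)
$B{\left(O \right)} = O^{2} + 10 O$
$\left(c + B{\left(-8 \right)}\right)^{2} = \left(30 - 8 \left(10 - 8\right)\right)^{2} = \left(30 - 16\right)^{2} = 14^{2} = 196$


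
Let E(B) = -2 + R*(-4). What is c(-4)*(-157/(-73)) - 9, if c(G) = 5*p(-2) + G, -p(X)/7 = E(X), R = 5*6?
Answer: 669105/73 ≈ 9165.8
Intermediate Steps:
R = 30
E(B) = -122 (E(B) = -2 + 30*(-4) = -2 - 120 = -122)
p(X) = 854 (p(X) = -7*(-122) = 854)
c(G) = 4270 + G (c(G) = 5*854 + G = 4270 + G)
c(-4)*(-157/(-73)) - 9 = (4270 - 4)*(-157/(-73)) - 9 = 4266*(-157*(-1/73)) - 9 = 4266*(157/73) - 9 = 669762/73 - 9 = 669105/73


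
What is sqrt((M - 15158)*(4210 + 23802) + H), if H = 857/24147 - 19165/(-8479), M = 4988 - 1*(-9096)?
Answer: I*sqrt(140126892549759764538802)/68247471 ≈ 5485.0*I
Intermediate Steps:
M = 14084 (M = 4988 + 9096 = 14084)
H = 470043758/204742413 (H = 857*(1/24147) - 19165*(-1/8479) = 857/24147 + 19165/8479 = 470043758/204742413 ≈ 2.2958)
sqrt((M - 15158)*(4210 + 23802) + H) = sqrt((14084 - 15158)*(4210 + 23802) + 470043758/204742413) = sqrt(-1074*28012 + 470043758/204742413) = sqrt(-30084888 + 470043758/204742413) = sqrt(-6159652093910986/204742413) = I*sqrt(140126892549759764538802)/68247471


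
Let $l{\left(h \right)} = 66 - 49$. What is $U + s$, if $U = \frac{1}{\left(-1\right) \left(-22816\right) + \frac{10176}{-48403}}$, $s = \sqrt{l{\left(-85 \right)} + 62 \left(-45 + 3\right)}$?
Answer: $\frac{48403}{1104352672} + i \sqrt{2587} \approx 4.3829 \cdot 10^{-5} + 50.863 i$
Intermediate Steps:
$l{\left(h \right)} = 17$
$s = i \sqrt{2587}$ ($s = \sqrt{17 + 62 \left(-45 + 3\right)} = \sqrt{17 + 62 \left(-42\right)} = \sqrt{17 - 2604} = \sqrt{-2587} = i \sqrt{2587} \approx 50.863 i$)
$U = \frac{48403}{1104352672}$ ($U = \frac{1}{22816 + 10176 \left(- \frac{1}{48403}\right)} = \frac{1}{22816 - \frac{10176}{48403}} = \frac{1}{\frac{1104352672}{48403}} = \frac{48403}{1104352672} \approx 4.3829 \cdot 10^{-5}$)
$U + s = \frac{48403}{1104352672} + i \sqrt{2587}$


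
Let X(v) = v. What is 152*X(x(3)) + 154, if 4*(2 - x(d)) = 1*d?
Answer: 344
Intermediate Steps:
x(d) = 2 - d/4
152*X(x(3)) + 154 = 152*(2 - ¼*3) + 154 = 152*(2 - ¾) + 154 = 152*(5/4) + 154 = 190 + 154 = 344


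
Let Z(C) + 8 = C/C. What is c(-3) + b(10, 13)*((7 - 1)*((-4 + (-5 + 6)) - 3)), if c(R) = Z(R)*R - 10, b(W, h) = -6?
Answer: 227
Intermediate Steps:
Z(C) = -7 (Z(C) = -8 + C/C = -8 + 1 = -7)
c(R) = -10 - 7*R (c(R) = -7*R - 10 = -10 - 7*R)
c(-3) + b(10, 13)*((7 - 1)*((-4 + (-5 + 6)) - 3)) = (-10 - 7*(-3)) - 6*(7 - 1)*((-4 + (-5 + 6)) - 3) = (-10 + 21) - 36*((-4 + 1) - 3) = 11 - 36*(-3 - 3) = 11 - 36*(-6) = 11 - 6*(-36) = 11 + 216 = 227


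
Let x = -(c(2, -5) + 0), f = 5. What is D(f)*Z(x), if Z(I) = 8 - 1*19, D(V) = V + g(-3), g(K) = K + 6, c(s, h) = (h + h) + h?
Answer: -88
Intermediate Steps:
c(s, h) = 3*h (c(s, h) = 2*h + h = 3*h)
g(K) = 6 + K
x = 15 (x = -(3*(-5) + 0) = -(-15 + 0) = -1*(-15) = 15)
D(V) = 3 + V (D(V) = V + (6 - 3) = V + 3 = 3 + V)
Z(I) = -11 (Z(I) = 8 - 19 = -11)
D(f)*Z(x) = (3 + 5)*(-11) = 8*(-11) = -88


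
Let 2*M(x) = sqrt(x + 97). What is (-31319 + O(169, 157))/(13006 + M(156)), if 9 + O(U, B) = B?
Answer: -1621640104/676623891 + 62342*sqrt(253)/676623891 ≈ -2.3952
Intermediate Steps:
M(x) = sqrt(97 + x)/2 (M(x) = sqrt(x + 97)/2 = sqrt(97 + x)/2)
O(U, B) = -9 + B
(-31319 + O(169, 157))/(13006 + M(156)) = (-31319 + (-9 + 157))/(13006 + sqrt(97 + 156)/2) = (-31319 + 148)/(13006 + sqrt(253)/2) = -31171/(13006 + sqrt(253)/2)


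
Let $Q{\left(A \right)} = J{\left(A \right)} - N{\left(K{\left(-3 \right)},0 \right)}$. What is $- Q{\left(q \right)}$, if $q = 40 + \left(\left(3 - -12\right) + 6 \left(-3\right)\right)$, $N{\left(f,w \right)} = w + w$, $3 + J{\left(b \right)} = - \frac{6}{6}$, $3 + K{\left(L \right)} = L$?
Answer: $4$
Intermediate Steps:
$K{\left(L \right)} = -3 + L$
$J{\left(b \right)} = -4$ ($J{\left(b \right)} = -3 - \frac{6}{6} = -3 - 1 = -4$)
$N{\left(f,w \right)} = 2 w$
$q = 37$ ($q = 40 + \left(\left(3 + 12\right) - 18\right) = 40 + \left(15 - 18\right) = 40 - 3 = 37$)
$Q{\left(A \right)} = -4$ ($Q{\left(A \right)} = -4 - 2 \cdot 0 = -4 - 0 = -4 + 0 = -4$)
$- Q{\left(q \right)} = \left(-1\right) \left(-4\right) = 4$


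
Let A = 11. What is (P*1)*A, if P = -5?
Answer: -55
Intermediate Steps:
(P*1)*A = -5*1*11 = -5*11 = -55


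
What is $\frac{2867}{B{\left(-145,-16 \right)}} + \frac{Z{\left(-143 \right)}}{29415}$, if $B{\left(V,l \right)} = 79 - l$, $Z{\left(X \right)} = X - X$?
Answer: $\frac{2867}{95} \approx 30.179$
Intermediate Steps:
$Z{\left(X \right)} = 0$
$\frac{2867}{B{\left(-145,-16 \right)}} + \frac{Z{\left(-143 \right)}}{29415} = \frac{2867}{79 - -16} + \frac{0}{29415} = \frac{2867}{79 + 16} + 0 \cdot \frac{1}{29415} = \frac{2867}{95} + 0 = \frac{2867}{95}$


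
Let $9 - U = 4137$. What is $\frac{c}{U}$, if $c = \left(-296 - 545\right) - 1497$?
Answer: $\frac{1169}{2064} \approx 0.56638$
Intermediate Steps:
$U = -4128$ ($U = 9 - 4137 = -4128$)
$c = -2338$ ($c = \left(-296 - 545\right) - 1497 = -841 - 1497 = -2338$)
$\frac{c}{U} = - \frac{2338}{-4128} = \left(-2338\right) \left(- \frac{1}{4128}\right) = \frac{1169}{2064}$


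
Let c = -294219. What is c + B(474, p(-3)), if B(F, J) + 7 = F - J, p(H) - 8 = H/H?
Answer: -293761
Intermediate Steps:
p(H) = 9 (p(H) = 8 + H/H = 8 + 1 = 9)
B(F, J) = -7 + F - J (B(F, J) = -7 + (F - J) = -7 + F - J)
c + B(474, p(-3)) = -294219 + (-7 + 474 - 1*9) = -294219 + (-7 + 474 - 9) = -294219 + 458 = -293761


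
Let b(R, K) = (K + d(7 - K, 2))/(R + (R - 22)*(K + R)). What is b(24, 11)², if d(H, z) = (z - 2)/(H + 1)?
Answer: 121/8836 ≈ 0.013694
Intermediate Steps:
d(H, z) = (-2 + z)/(1 + H)
b(R, K) = K/(R + (-22 + R)*(K + R)) (b(R, K) = (K + (-2 + 2)/(1 + (7 - K)))/(R + (R - 22)*(K + R)) = (K + 0/(8 - K))/(R + (-22 + R)*(K + R)) = (K + 0)/(R + (-22 + R)*(K + R)) = K/(R + (-22 + R)*(K + R)))
b(24, 11)² = (11/(24² - 22*11 - 21*24 + 11*24))² = (11/(576 - 242 - 504 + 264))² = (11/94)² = 121/8836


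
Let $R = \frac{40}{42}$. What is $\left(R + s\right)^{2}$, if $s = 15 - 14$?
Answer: $\frac{1681}{441} \approx 3.8118$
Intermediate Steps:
$R = \frac{20}{21}$ ($R = 40 \cdot \frac{1}{42} = \frac{20}{21} \approx 0.95238$)
$s = 1$
$\left(R + s\right)^{2} = \left(\frac{20}{21} + 1\right)^{2} = \left(\frac{41}{21}\right)^{2} = \frac{1681}{441}$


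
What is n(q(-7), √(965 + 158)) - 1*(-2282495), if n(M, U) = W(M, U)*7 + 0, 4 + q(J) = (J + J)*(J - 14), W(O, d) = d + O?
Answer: 2284525 + 7*√1123 ≈ 2.2848e+6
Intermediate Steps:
W(O, d) = O + d
q(J) = -4 + 2*J*(-14 + J) (q(J) = -4 + (J + J)*(J - 14) = -4 + (2*J)*(-14 + J) = -4 + 2*J*(-14 + J))
n(M, U) = 7*M + 7*U (n(M, U) = (M + U)*7 + 0 = (7*M + 7*U) + 0 = 7*M + 7*U)
n(q(-7), √(965 + 158)) - 1*(-2282495) = (7*(-4 - 28*(-7) + 2*(-7)²) + 7*√(965 + 158)) - 1*(-2282495) = (7*(-4 + 196 + 2*49) + 7*√1123) + 2282495 = (7*(-4 + 196 + 98) + 7*√1123) + 2282495 = (7*290 + 7*√1123) + 2282495 = (2030 + 7*√1123) + 2282495 = 2284525 + 7*√1123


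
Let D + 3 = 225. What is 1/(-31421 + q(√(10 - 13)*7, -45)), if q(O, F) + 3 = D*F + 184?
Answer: -1/41230 ≈ -2.4254e-5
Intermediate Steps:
D = 222 (D = -3 + 225 = 222)
q(O, F) = 181 + 222*F (q(O, F) = -3 + (222*F + 184) = -3 + (184 + 222*F) = 181 + 222*F)
1/(-31421 + q(√(10 - 13)*7, -45)) = 1/(-31421 + (181 + 222*(-45))) = 1/(-31421 + (181 - 9990)) = 1/(-31421 - 9809) = 1/(-41230) = -1/41230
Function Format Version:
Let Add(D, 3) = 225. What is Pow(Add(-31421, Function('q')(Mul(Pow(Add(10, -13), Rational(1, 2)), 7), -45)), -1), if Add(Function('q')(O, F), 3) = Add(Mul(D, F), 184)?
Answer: Rational(-1, 41230) ≈ -2.4254e-5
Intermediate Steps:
D = 222 (D = Add(-3, 225) = 222)
Function('q')(O, F) = Add(181, Mul(222, F)) (Function('q')(O, F) = Add(-3, Add(Mul(222, F), 184)) = Add(-3, Add(184, Mul(222, F))) = Add(181, Mul(222, F)))
Pow(Add(-31421, Function('q')(Mul(Pow(Add(10, -13), Rational(1, 2)), 7), -45)), -1) = Pow(Add(-31421, Add(181, Mul(222, -45))), -1) = Pow(Add(-31421, Add(181, -9990)), -1) = Pow(Add(-31421, -9809), -1) = Pow(-41230, -1) = Rational(-1, 41230)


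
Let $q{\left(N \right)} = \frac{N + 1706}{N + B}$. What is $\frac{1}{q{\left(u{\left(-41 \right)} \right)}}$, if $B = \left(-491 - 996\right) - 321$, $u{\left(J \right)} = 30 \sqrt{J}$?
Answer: $- \frac{108841}{105262} + \frac{3765 i \sqrt{41}}{105262} \approx -1.034 + 0.22903 i$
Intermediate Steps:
$B = -1808$ ($B = -1487 - 321 = -1808$)
$q{\left(N \right)} = \frac{1706 + N}{-1808 + N}$ ($q{\left(N \right)} = \frac{N + 1706}{N - 1808} = \frac{1706 + N}{-1808 + N}$)
$\frac{1}{q{\left(u{\left(-41 \right)} \right)}} = \frac{1}{\frac{1}{-1808 + 30 \sqrt{-41}} \left(1706 + 30 \sqrt{-41}\right)} = \frac{1}{\frac{1}{-1808 + 30 i \sqrt{41}} \left(1706 + 30 i \sqrt{41}\right)} = \frac{-1808 + 30 i \sqrt{41}}{1706 + 30 i \sqrt{41}}$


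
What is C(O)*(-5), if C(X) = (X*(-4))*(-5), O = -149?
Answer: 14900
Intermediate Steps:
C(X) = 20*X (C(X) = -4*X*(-5) = 20*X)
C(O)*(-5) = (20*(-149))*(-5) = -2980*(-5) = 14900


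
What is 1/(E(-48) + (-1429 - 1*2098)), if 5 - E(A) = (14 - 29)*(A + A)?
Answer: -1/4962 ≈ -0.00020153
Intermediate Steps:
E(A) = 5 + 30*A (E(A) = 5 - (14 - 29)*(A + A) = 5 - (-15)*2*A = 5 - (-30)*A = 5 + 30*A)
1/(E(-48) + (-1429 - 1*2098)) = 1/((5 + 30*(-48)) + (-1429 - 1*2098)) = 1/((5 - 1440) + (-1429 - 2098)) = 1/(-1435 - 3527) = 1/(-4962) = -1/4962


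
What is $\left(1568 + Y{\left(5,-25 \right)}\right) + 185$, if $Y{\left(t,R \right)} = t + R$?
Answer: $1733$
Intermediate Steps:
$Y{\left(t,R \right)} = R + t$
$\left(1568 + Y{\left(5,-25 \right)}\right) + 185 = \left(1568 + \left(-25 + 5\right)\right) + 185 = \left(1568 - 20\right) + 185 = 1548 + 185 = 1733$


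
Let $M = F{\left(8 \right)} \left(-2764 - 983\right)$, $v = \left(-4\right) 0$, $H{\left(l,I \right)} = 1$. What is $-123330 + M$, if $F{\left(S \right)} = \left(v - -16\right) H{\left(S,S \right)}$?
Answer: $-183282$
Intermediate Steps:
$v = 0$
$F{\left(S \right)} = 16$ ($F{\left(S \right)} = \left(0 - -16\right) 1 = \left(0 + \left(20 - 4\right)\right) 1 = \left(0 + 16\right) 1 = 16 \cdot 1 = 16$)
$M = -59952$ ($M = 16 \left(-2764 - 983\right) = 16 \left(-3747\right) = -59952$)
$-123330 + M = -123330 - 59952 = -183282$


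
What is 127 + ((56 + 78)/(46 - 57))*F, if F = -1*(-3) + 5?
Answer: 325/11 ≈ 29.545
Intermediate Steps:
F = 8 (F = 3 + 5 = 8)
127 + ((56 + 78)/(46 - 57))*F = 127 + ((56 + 78)/(46 - 57))*8 = 127 + (134/(-11))*8 = 127 + (134*(-1/11))*8 = 127 - 134/11*8 = 127 - 1072/11 = 325/11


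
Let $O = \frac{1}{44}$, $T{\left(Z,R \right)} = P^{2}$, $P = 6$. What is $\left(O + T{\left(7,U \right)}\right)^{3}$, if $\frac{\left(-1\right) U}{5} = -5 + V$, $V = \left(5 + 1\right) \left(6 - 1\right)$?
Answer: $\frac{3981876625}{85184} \approx 46744.0$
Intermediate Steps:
$V = 30$ ($V = 6 \cdot 5 = 30$)
$U = -125$ ($U = - 5 \left(-5 + 30\right) = \left(-5\right) 25 = -125$)
$T{\left(Z,R \right)} = 36$ ($T{\left(Z,R \right)} = 6^{2} = 36$)
$O = \frac{1}{44} \approx 0.022727$
$\left(O + T{\left(7,U \right)}\right)^{3} = \left(\frac{1}{44} + 36\right)^{3} = \left(\frac{1585}{44}\right)^{3} = \frac{3981876625}{85184}$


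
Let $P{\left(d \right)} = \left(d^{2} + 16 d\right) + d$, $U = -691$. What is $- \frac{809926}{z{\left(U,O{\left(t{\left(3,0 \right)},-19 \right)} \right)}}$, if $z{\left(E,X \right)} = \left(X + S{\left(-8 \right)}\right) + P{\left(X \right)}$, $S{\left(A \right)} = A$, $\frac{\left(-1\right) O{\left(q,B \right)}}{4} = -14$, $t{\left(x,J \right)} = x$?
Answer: $- \frac{404963}{2068} \approx -195.82$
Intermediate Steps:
$O{\left(q,B \right)} = 56$ ($O{\left(q,B \right)} = \left(-4\right) \left(-14\right) = 56$)
$P{\left(d \right)} = d^{2} + 17 d$
$z{\left(E,X \right)} = -8 + X + X \left(17 + X\right)$ ($z{\left(E,X \right)} = \left(X - 8\right) + X \left(17 + X\right) = \left(-8 + X\right) + X \left(17 + X\right) = -8 + X + X \left(17 + X\right)$)
$- \frac{809926}{z{\left(U,O{\left(t{\left(3,0 \right)},-19 \right)} \right)}} = - \frac{809926}{-8 + 56 + 56 \left(17 + 56\right)} = - \frac{809926}{-8 + 56 + 56 \cdot 73} = - \frac{809926}{-8 + 56 + 4088} = - \frac{809926}{4136} = \left(-809926\right) \frac{1}{4136} = - \frac{404963}{2068}$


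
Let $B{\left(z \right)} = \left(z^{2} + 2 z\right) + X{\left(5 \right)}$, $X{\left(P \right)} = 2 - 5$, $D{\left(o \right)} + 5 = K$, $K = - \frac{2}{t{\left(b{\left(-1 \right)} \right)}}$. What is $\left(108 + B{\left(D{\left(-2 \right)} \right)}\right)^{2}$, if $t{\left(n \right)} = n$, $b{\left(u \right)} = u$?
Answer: $11664$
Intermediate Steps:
$K = 2$ ($K = - \frac{2}{-1} = \left(-2\right) \left(-1\right) = 2$)
$D{\left(o \right)} = -3$ ($D{\left(o \right)} = -5 + 2 = -3$)
$X{\left(P \right)} = -3$
$B{\left(z \right)} = -3 + z^{2} + 2 z$ ($B{\left(z \right)} = \left(z^{2} + 2 z\right) - 3 = -3 + z^{2} + 2 z$)
$\left(108 + B{\left(D{\left(-2 \right)} \right)}\right)^{2} = \left(108 + \left(-3 + \left(-3\right)^{2} + 2 \left(-3\right)\right)\right)^{2} = \left(108 - 0\right)^{2} = \left(108 + 0\right)^{2} = 108^{2} = 11664$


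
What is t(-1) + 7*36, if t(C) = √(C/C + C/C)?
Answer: 252 + √2 ≈ 253.41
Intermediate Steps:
t(C) = √2 (t(C) = √(1 + 1) = √2)
t(-1) + 7*36 = √2 + 7*36 = √2 + 252 = 252 + √2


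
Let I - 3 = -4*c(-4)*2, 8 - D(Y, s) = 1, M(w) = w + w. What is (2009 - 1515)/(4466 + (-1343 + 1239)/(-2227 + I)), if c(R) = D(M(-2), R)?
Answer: 140790/1272823 ≈ 0.11061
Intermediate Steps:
M(w) = 2*w
D(Y, s) = 7 (D(Y, s) = 8 - 1*1 = 8 - 1 = 7)
c(R) = 7
I = -53 (I = 3 - 4*7*2 = 3 - 28*2 = 3 - 56 = -53)
(2009 - 1515)/(4466 + (-1343 + 1239)/(-2227 + I)) = (2009 - 1515)/(4466 + (-1343 + 1239)/(-2227 - 53)) = 494/(4466 - 104/(-2280)) = 494/(4466 - 104*(-1/2280)) = 494/(4466 + 13/285) = 494/(1272823/285) = 494*(285/1272823) = 140790/1272823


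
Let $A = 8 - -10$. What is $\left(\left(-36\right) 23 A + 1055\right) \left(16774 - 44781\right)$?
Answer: $387868943$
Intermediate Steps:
$A = 18$ ($A = 8 + 10 = 18$)
$\left(\left(-36\right) 23 A + 1055\right) \left(16774 - 44781\right) = \left(\left(-36\right) 23 \cdot 18 + 1055\right) \left(16774 - 44781\right) = \left(\left(-828\right) 18 + 1055\right) \left(-28007\right) = \left(-14904 + 1055\right) \left(-28007\right) = \left(-13849\right) \left(-28007\right) = 387868943$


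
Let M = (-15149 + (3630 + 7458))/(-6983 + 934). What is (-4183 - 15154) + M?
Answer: -116965452/6049 ≈ -19336.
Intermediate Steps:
M = 4061/6049 (M = (-15149 + 11088)/(-6049) = -4061*(-1/6049) = 4061/6049 ≈ 0.67135)
(-4183 - 15154) + M = (-4183 - 15154) + 4061/6049 = -19337 + 4061/6049 = -116965452/6049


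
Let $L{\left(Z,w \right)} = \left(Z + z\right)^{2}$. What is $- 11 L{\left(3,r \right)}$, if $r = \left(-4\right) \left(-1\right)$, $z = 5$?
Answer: $-704$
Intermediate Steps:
$r = 4$
$L{\left(Z,w \right)} = \left(5 + Z\right)^{2}$ ($L{\left(Z,w \right)} = \left(Z + 5\right)^{2} = \left(5 + Z\right)^{2}$)
$- 11 L{\left(3,r \right)} = - 11 \left(5 + 3\right)^{2} = - 11 \cdot 8^{2} = \left(-11\right) 64 = -704$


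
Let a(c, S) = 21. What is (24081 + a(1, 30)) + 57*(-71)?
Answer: 20055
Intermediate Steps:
(24081 + a(1, 30)) + 57*(-71) = (24081 + 21) + 57*(-71) = 24102 - 4047 = 20055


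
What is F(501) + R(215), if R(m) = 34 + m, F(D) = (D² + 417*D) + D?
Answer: 460668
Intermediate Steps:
F(D) = D² + 418*D
F(501) + R(215) = 501*(418 + 501) + (34 + 215) = 501*919 + 249 = 460419 + 249 = 460668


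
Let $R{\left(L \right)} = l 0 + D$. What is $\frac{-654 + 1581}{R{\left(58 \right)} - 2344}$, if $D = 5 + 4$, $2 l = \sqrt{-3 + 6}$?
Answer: $- \frac{927}{2335} \approx -0.397$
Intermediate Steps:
$l = \frac{\sqrt{3}}{2}$ ($l = \frac{\sqrt{-3 + 6}}{2} = \frac{\sqrt{3}}{2} \approx 0.86602$)
$D = 9$
$R{\left(L \right)} = 9$ ($R{\left(L \right)} = \frac{\sqrt{3}}{2} \cdot 0 + 9 = 0 + 9 = 9$)
$\frac{-654 + 1581}{R{\left(58 \right)} - 2344} = \frac{-654 + 1581}{9 - 2344} = \frac{927}{-2335} = 927 \left(- \frac{1}{2335}\right) = - \frac{927}{2335}$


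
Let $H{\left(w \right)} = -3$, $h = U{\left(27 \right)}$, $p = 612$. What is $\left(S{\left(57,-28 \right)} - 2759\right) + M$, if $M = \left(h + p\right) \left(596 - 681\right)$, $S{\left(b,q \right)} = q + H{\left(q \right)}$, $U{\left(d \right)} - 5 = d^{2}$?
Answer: $-117200$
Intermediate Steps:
$U{\left(d \right)} = 5 + d^{2}$
$h = 734$ ($h = 5 + 27^{2} = 5 + 729 = 734$)
$S{\left(b,q \right)} = -3 + q$ ($S{\left(b,q \right)} = q - 3 = -3 + q$)
$M = -114410$ ($M = \left(734 + 612\right) \left(596 - 681\right) = 1346 \left(-85\right) = -114410$)
$\left(S{\left(57,-28 \right)} - 2759\right) + M = \left(\left(-3 - 28\right) - 2759\right) - 114410 = \left(-31 - 2759\right) - 114410 = -2790 - 114410 = -117200$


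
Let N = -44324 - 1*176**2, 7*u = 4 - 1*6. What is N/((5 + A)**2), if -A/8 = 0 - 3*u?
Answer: -3689700/169 ≈ -21833.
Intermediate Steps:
u = -2/7 (u = (4 - 1*6)/7 = (4 - 6)/7 = (1/7)*(-2) = -2/7 ≈ -0.28571)
A = -48/7 (A = -8*(0 - 3*(-2/7)) = -8*(0 + 6/7) = -8*6/7 = -48/7 ≈ -6.8571)
N = -75300 (N = -44324 - 1*30976 = -44324 - 30976 = -75300)
N/((5 + A)**2) = -75300/(5 - 48/7)**2 = -75300/((-13/7)**2) = -75300/169/49 = -75300*49/169 = -3689700/169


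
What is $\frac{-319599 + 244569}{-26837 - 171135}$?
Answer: $\frac{37515}{98986} \approx 0.37899$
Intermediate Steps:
$\frac{-319599 + 244569}{-26837 - 171135} = - \frac{75030}{-197972} = \left(-75030\right) \left(- \frac{1}{197972}\right) = \frac{37515}{98986}$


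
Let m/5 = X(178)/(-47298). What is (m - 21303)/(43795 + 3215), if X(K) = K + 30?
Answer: -503795167/1111739490 ≈ -0.45316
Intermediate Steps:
X(K) = 30 + K
m = -520/23649 (m = 5*((30 + 178)/(-47298)) = 5*(208*(-1/47298)) = 5*(-104/23649) = -520/23649 ≈ -0.021988)
(m - 21303)/(43795 + 3215) = (-520/23649 - 21303)/(43795 + 3215) = -503795167/23649/47010 = -503795167/23649*1/47010 = -503795167/1111739490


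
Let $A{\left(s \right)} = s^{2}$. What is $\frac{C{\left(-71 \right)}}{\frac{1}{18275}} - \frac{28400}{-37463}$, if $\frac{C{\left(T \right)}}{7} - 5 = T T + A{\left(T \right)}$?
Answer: $\frac{48341486300325}{37463} \approx 1.2904 \cdot 10^{9}$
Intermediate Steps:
$C{\left(T \right)} = 35 + 14 T^{2}$ ($C{\left(T \right)} = 35 + 7 \left(T T + T^{2}\right) = 35 + 7 \left(T^{2} + T^{2}\right) = 35 + 7 \cdot 2 T^{2} = 35 + 14 T^{2}$)
$\frac{C{\left(-71 \right)}}{\frac{1}{18275}} - \frac{28400}{-37463} = \frac{35 + 14 \left(-71\right)^{2}}{\frac{1}{18275}} - \frac{28400}{-37463} = \left(35 + 14 \cdot 5041\right) \frac{1}{\frac{1}{18275}} - - \frac{28400}{37463} = \left(35 + 70574\right) 18275 + \frac{28400}{37463} = 70609 \cdot 18275 + \frac{28400}{37463} = 1290379475 + \frac{28400}{37463} = \frac{48341486300325}{37463}$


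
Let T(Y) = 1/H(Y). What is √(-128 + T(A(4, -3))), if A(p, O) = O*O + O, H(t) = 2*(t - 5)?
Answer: I*√510/2 ≈ 11.292*I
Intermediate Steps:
H(t) = -10 + 2*t (H(t) = 2*(-5 + t) = -10 + 2*t)
A(p, O) = O + O² (A(p, O) = O² + O = O + O²)
T(Y) = 1/(-10 + 2*Y)
√(-128 + T(A(4, -3))) = √(-128 + 1/(2*(-5 - 3*(1 - 3)))) = √(-128 + 1/(2*(-5 - 3*(-2)))) = √(-128 + 1/(2*(-5 + 6))) = √(-128 + (½)/1) = √(-128 + (½)*1) = √(-128 + ½) = √(-255/2) = I*√510/2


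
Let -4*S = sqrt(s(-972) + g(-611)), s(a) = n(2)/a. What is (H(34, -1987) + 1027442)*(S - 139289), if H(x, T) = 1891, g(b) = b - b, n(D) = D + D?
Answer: -143374764237 - 343111*I*sqrt(3)/36 ≈ -1.4337e+11 - 16508.0*I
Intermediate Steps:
n(D) = 2*D
g(b) = 0
s(a) = 4/a (s(a) = (2*2)/a = 4/a)
S = -I*sqrt(3)/108 (S = -sqrt(4/(-972) + 0)/4 = -sqrt(4*(-1/972) + 0)/4 = -sqrt(-1/243 + 0)/4 = -I*sqrt(3)/108 ≈ -0.016037*I)
(H(34, -1987) + 1027442)*(S - 139289) = (1891 + 1027442)*(-I*sqrt(3)/108 - 139289) = 1029333*(-139289 - I*sqrt(3)/108) = -143374764237 - 343111*I*sqrt(3)/36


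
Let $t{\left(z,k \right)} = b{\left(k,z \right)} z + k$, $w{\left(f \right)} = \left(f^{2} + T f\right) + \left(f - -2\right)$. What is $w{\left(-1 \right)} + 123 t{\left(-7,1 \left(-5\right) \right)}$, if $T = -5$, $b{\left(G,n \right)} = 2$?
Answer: $-2330$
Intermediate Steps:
$w{\left(f \right)} = 2 + f^{2} - 4 f$ ($w{\left(f \right)} = \left(f^{2} - 5 f\right) + \left(f - -2\right) = \left(f^{2} - 5 f\right) + \left(f + 2\right) = \left(f^{2} - 5 f\right) + \left(2 + f\right) = 2 + f^{2} - 4 f$)
$t{\left(z,k \right)} = k + 2 z$ ($t{\left(z,k \right)} = 2 z + k = k + 2 z$)
$w{\left(-1 \right)} + 123 t{\left(-7,1 \left(-5\right) \right)} = \left(2 + \left(-1\right)^{2} - -4\right) + 123 \left(1 \left(-5\right) + 2 \left(-7\right)\right) = \left(2 + 1 + 4\right) + 123 \left(-5 - 14\right) = 7 + 123 \left(-19\right) = 7 - 2337 = -2330$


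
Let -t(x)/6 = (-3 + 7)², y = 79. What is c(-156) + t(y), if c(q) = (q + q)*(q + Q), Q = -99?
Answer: 79464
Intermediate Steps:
t(x) = -96 (t(x) = -6*(-3 + 7)² = -6*4² = -6*16 = -96)
c(q) = 2*q*(-99 + q) (c(q) = (q + q)*(q - 99) = (2*q)*(-99 + q) = 2*q*(-99 + q))
c(-156) + t(y) = 2*(-156)*(-99 - 156) - 96 = 2*(-156)*(-255) - 96 = 79560 - 96 = 79464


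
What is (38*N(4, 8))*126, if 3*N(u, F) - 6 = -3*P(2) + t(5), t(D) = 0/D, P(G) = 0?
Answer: 9576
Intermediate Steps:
t(D) = 0
N(u, F) = 2 (N(u, F) = 2 + (-3*0 + 0)/3 = 2 + (0 + 0)/3 = 2 + (1/3)*0 = 2 + 0 = 2)
(38*N(4, 8))*126 = (38*2)*126 = 76*126 = 9576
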